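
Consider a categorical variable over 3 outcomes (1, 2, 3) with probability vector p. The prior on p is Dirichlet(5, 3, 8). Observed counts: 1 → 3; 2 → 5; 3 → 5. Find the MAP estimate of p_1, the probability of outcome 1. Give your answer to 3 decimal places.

The posterior is Dirichlet(αᵢ + nᵢ) = Dirichlet(8, 8, 13).
For a Dirichlet(a₁,…,a_K) with all aᵢ > 1, the mode has j-th component (aⱼ − 1)/(Σaᵢ − K).
Here Σaᵢ = 29 and K = 3, so p_1 = (8 − 1)/(29 − 3) = 7/26 ≈ 0.269.

MAP estimate: 0.269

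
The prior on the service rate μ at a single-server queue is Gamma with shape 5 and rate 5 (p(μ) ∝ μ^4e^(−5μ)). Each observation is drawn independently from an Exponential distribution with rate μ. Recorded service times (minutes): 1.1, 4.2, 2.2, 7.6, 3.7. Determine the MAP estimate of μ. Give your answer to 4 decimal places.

The Exponential(rate=μ) likelihood is ∝ μ^n e^(−μΣtᵢ). Here n = 5 and Σtᵢ = 1.1 + 4.2 + 2.2 + 7.6 + 3.7 = 18.8.
Posterior ∝ μ^4e^(−5μ) · μ^5e^(−18.8μ) = μ^9e^(−23.8μ), i.e. Gamma(10, 23.8).
Mode = (a−1)/b = 9/23.8 ≈ 0.3782.

μ̂_MAP = 0.3782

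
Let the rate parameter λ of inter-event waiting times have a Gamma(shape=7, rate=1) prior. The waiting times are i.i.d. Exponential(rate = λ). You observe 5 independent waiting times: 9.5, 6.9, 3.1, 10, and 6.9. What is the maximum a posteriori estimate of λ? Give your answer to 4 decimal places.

The Exponential(rate=λ) likelihood is ∝ λ^n e^(−λΣtᵢ). Here n = 5 and Σtᵢ = 9.5 + 6.9 + 3.1 + 10 + 6.9 = 36.4.
Posterior ∝ λ^6e^(−1λ) · λ^5e^(−36.4λ) = λ^11e^(−37.4λ), i.e. Gamma(12, 37.4).
Mode = (a−1)/b = 11/37.4 ≈ 0.2941.

λ̂_MAP = 0.2941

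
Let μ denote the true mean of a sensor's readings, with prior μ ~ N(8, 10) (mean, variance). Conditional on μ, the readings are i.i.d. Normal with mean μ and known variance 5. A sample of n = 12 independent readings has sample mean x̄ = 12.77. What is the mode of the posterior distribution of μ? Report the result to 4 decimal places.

μ̂_MAP = 12.5792

n = 12, x̄ = 12.77.
For a Normal prior and Normal likelihood with known variance, the posterior is Normal; its mode equals its mean, the precision-weighted average.
Prior precision 1/σ₀² = 1/10 = 0.1; data precision n/σ² = 12/5 = 2.4.
μ̂ = (0.1·8 + 2.4·12.77) / (0.1 + 2.4) = 31.448/2.5 = 12.5792.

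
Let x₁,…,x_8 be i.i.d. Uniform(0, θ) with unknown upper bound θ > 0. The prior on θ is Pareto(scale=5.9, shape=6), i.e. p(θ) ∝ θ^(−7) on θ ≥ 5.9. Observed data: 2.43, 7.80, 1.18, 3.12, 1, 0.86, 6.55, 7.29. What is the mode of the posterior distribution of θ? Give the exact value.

The Uniform(0, θ) likelihood is θ^(−n) for θ ≥ max(xᵢ), zero otherwise. Here max(xᵢ) = 7.80.
Posterior ∝ θ^(−7) · θ^(−8) = θ^(−15) on θ ≥ max(5.9, 7.80) = 7.80.
This density is strictly decreasing in θ, so the posterior mode lies at the lower boundary of the support.

θ̂_MAP = 7.80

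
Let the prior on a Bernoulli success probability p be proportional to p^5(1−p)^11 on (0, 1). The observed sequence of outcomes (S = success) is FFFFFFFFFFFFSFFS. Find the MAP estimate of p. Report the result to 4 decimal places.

The prior density ∝ p^5(1−p)^11 is the kernel of Beta(6, 12).
Data: 2 successes in 16 trials (from the sequence). The binomial likelihood contributes p^2(1−p)^14, so the posterior is Beta(6+2, 12+14) = Beta(8, 26).
For Beta(a, b) with a, b > 1 the mode is (a−1)/(a+b−2) = 7/32 ≈ 0.2188.

p̂_MAP = 0.2188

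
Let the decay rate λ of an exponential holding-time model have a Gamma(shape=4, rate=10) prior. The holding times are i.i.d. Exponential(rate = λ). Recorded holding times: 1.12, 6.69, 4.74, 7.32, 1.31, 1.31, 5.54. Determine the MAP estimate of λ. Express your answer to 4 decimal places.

The Exponential(rate=λ) likelihood is ∝ λ^n e^(−λΣtᵢ). Here n = 7 and Σtᵢ = 1.12 + 6.69 + 4.74 + 7.32 + 1.31 + 1.31 + 5.54 = 28.03.
Posterior ∝ λ^3e^(−10λ) · λ^7e^(−28.03λ) = λ^10e^(−38.03λ), i.e. Gamma(11, 38.03).
Mode = (a−1)/b = 10/38.03 ≈ 0.2630.

λ̂_MAP = 0.2630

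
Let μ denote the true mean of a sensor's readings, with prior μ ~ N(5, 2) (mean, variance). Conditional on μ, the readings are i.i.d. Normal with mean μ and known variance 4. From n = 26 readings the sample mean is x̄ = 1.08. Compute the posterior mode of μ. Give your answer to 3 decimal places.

μ̂_MAP = 1.360

n = 26, x̄ = 1.08.
For a Normal prior and Normal likelihood with known variance, the posterior is Normal; its mode equals its mean, the precision-weighted average.
Prior precision 1/σ₀² = 1/2 = 0.5; data precision n/σ² = 26/4 = 6.5.
μ̂ = (0.5·5 + 6.5·1.08) / (0.5 + 6.5) = 9.52/7 = 1.360.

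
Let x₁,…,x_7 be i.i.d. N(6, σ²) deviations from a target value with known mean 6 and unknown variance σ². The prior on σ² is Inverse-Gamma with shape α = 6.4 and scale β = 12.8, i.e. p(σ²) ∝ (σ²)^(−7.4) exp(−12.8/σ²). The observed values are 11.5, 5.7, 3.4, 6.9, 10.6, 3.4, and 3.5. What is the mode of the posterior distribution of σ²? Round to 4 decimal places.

Sum of squared deviations about the known mean: SS = (11.5−6)² + (5.7−6)² + (3.4−6)² + (6.9−6)² + (10.6−6)² + (3.4−6)² + (3.5−6)² = 72.08.
The Normal likelihood contributes (σ²)^(−n/2) exp(−SS/(2σ²)), so the posterior is Inverse-Gamma(α + n/2, β + SS/2) = Inverse-Gamma(9.9, 48.84).
The mode of Inverse-Gamma(a, b) is b/(a+1) = 48.84/10.9 ≈ 4.4807.

σ̂²_MAP = 4.4807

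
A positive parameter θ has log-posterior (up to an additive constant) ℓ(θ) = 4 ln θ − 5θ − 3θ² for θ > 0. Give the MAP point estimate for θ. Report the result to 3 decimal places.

ℓ'(θ) = 4/θ − 5 − 6θ. Setting this to zero and multiplying by θ: 6θ² + 5θ − 4 = 0.
θ = (−5 + √(5² + 4·6·4)) / (2·6) = (−5 + √121) / 12 = (−5 + 11)/12 = 1/2.
ℓ''(θ) = −4/θ² − 6 < 0, confirming a maximum.

θ̂_MAP = 0.500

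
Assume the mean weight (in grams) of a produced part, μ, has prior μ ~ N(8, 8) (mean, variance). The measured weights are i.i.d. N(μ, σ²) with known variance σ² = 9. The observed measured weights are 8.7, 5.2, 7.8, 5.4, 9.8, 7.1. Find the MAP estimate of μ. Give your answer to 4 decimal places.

μ̂_MAP = 7.4386

n = 6; x̄ = (8.7 + 5.2 + 7.8 + 5.4 + 9.8 + 7.1)/6 = 44/6 = 22/3 ≈ 7.3333.
For a Normal prior and Normal likelihood with known variance, the posterior is Normal; its mode equals its mean, the precision-weighted average.
Prior precision 1/σ₀² = 1/8 = 0.125; data precision n/σ² = 6/9 = 2/3.
μ̂ = (0.125·8 + (2/3)·(22/3)) / (0.125 + 2/3) = (53/9)/(19/24) = 424/57 ≈ 7.4386.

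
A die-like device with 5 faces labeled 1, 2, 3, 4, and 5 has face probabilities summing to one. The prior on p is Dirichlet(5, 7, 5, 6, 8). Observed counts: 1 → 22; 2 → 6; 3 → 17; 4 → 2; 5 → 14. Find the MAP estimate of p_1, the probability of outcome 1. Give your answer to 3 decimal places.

MAP estimate: 0.299

The posterior is Dirichlet(αᵢ + nᵢ) = Dirichlet(27, 13, 22, 8, 22).
For a Dirichlet(a₁,…,a_K) with all aᵢ > 1, the mode has j-th component (aⱼ − 1)/(Σaᵢ − K).
Here Σaᵢ = 92 and K = 5, so p_1 = (27 − 1)/(92 − 5) = 26/87 ≈ 0.299.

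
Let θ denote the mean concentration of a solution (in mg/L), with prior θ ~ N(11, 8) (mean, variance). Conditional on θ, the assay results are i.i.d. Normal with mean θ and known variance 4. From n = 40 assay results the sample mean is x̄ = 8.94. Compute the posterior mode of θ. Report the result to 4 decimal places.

n = 40, x̄ = 8.94.
For a Normal prior and Normal likelihood with known variance, the posterior is Normal; its mode equals its mean, the precision-weighted average.
Prior precision 1/σ₀² = 1/8 = 0.125; data precision n/σ² = 40/4 = 10.
θ̂ = (0.125·11 + 10·8.94) / (0.125 + 10) = 90.775/10.125 = 3631/405 ≈ 8.9654.

θ̂_MAP = 8.9654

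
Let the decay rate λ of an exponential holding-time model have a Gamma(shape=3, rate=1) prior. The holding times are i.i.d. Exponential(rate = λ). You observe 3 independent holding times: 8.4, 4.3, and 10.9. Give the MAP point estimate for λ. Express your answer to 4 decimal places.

λ̂_MAP = 0.2033

The Exponential(rate=λ) likelihood is ∝ λ^n e^(−λΣtᵢ). Here n = 3 and Σtᵢ = 8.4 + 4.3 + 10.9 = 23.6.
Posterior ∝ λ^2e^(−1λ) · λ^3e^(−23.6λ) = λ^5e^(−24.6λ), i.e. Gamma(6, 24.6).
Mode = (a−1)/b = 5/24.6 ≈ 0.2033.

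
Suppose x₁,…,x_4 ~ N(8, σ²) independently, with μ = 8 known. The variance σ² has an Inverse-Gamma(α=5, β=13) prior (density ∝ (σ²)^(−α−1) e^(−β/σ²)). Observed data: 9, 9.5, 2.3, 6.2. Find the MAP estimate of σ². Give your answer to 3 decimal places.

Sum of squared deviations about the known mean: SS = (9−8)² + (9.5−8)² + (2.3−8)² + (6.2−8)² = 38.98.
The Normal likelihood contributes (σ²)^(−n/2) exp(−SS/(2σ²)), so the posterior is Inverse-Gamma(α + n/2, β + SS/2) = Inverse-Gamma(7, 32.49).
The mode of Inverse-Gamma(a, b) is b/(a+1) = 32.49/8 ≈ 4.061.

σ̂²_MAP = 4.061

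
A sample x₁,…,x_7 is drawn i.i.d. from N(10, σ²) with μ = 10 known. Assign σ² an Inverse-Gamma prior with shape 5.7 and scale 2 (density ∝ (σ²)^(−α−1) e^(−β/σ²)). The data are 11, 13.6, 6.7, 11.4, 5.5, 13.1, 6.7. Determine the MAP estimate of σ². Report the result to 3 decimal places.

σ̂²_MAP = 3.508

Sum of squared deviations about the known mean: SS = (11−10)² + (13.6−10)² + (6.7−10)² + (11.4−10)² + (5.5−10)² + (13.1−10)² + (6.7−10)² = 67.56.
The Normal likelihood contributes (σ²)^(−n/2) exp(−SS/(2σ²)), so the posterior is Inverse-Gamma(α + n/2, β + SS/2) = Inverse-Gamma(9.2, 35.78).
The mode of Inverse-Gamma(a, b) is b/(a+1) = 35.78/10.2 ≈ 3.508.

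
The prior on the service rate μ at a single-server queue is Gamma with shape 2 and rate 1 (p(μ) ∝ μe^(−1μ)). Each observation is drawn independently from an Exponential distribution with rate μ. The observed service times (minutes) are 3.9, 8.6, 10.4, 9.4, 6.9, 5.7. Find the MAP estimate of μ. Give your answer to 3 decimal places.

μ̂_MAP = 0.153

The Exponential(rate=μ) likelihood is ∝ μ^n e^(−μΣtᵢ). Here n = 6 and Σtᵢ = 3.9 + 8.6 + 10.4 + 9.4 + 6.9 + 5.7 = 44.9.
Posterior ∝ μe^(−1μ) · μ^6e^(−44.9μ) = μ^7e^(−45.9μ), i.e. Gamma(8, 45.9).
Mode = (a−1)/b = 7/45.9 ≈ 0.153.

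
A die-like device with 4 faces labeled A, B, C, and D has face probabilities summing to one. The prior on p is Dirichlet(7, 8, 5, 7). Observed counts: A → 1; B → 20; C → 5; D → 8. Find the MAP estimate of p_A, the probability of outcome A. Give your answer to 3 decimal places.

MAP estimate of p_A = 0.123

The posterior is Dirichlet(αᵢ + nᵢ) = Dirichlet(8, 28, 10, 15).
For a Dirichlet(a₁,…,a_K) with all aᵢ > 1, the mode has j-th component (aⱼ − 1)/(Σaᵢ − K).
Here Σaᵢ = 61 and K = 4, so p_A = (8 − 1)/(61 − 4) = 7/57 ≈ 0.123.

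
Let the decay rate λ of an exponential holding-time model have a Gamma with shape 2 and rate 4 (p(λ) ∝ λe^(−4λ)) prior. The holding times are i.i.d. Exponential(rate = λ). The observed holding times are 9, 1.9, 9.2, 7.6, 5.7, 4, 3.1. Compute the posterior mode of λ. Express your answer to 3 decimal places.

λ̂_MAP = 0.180

The Exponential(rate=λ) likelihood is ∝ λ^n e^(−λΣtᵢ). Here n = 7 and Σtᵢ = 9 + 1.9 + 9.2 + 7.6 + 5.7 + 4 + 3.1 = 40.5.
Posterior ∝ λe^(−4λ) · λ^7e^(−40.5λ) = λ^8e^(−44.5λ), i.e. Gamma(9, 44.5).
Mode = (a−1)/b = 8/44.5 ≈ 0.180.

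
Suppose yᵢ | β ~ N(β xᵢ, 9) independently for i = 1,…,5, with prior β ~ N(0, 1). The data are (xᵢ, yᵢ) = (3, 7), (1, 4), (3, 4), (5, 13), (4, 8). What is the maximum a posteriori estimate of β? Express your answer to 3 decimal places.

β̂_MAP = 1.942

log p(β | y) = −Σ(yᵢ − βxᵢ)²/(2·9) − β²/(2·1) + const.
Setting the derivative to zero: Σxᵢ(yᵢ − βxᵢ)/9 − β/1 = 0, so β = Σxᵢyᵢ / (Σxᵢ² + σ²/τ²).
Σxᵢyᵢ = 3·7 + 1·4 + 3·4 + 5·13 + 4·8 = 134; Σxᵢ² = 60; σ²/τ² = 9.
β̂_MAP = 134 / (60 + 9) = 134/69 ≈ 1.942.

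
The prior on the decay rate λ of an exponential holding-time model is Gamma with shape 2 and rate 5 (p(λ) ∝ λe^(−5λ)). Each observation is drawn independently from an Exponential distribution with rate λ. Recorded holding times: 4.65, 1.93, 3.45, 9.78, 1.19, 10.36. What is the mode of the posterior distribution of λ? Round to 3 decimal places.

The Exponential(rate=λ) likelihood is ∝ λ^n e^(−λΣtᵢ). Here n = 6 and Σtᵢ = 4.65 + 1.93 + 3.45 + 9.78 + 1.19 + 10.36 = 31.36.
Posterior ∝ λe^(−5λ) · λ^6e^(−31.36λ) = λ^7e^(−36.36λ), i.e. Gamma(8, 36.36).
Mode = (a−1)/b = 7/36.36 ≈ 0.193.

λ̂_MAP = 0.193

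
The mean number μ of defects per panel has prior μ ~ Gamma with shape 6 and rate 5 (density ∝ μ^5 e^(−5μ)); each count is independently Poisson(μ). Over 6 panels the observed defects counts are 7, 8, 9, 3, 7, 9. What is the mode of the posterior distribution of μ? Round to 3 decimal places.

μ̂_MAP = 4.364

Σxᵢ = 7+8+9+3+7+9 = 43, with n = 6.
Posterior ∝ μ^5e^(−5μ) · μ^43e^(−6μ) = μ^48e^(−11μ), i.e. Gamma(shape=49, rate=11).
The mode of a Gamma(a, b) with a ≥ 1 (shape–rate) is (a−1)/b = 48/11 ≈ 4.364.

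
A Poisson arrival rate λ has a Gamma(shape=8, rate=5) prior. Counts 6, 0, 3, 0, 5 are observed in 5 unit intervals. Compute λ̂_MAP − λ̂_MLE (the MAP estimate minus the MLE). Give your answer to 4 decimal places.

MAP − MLE = -0.7000

Σxᵢ = 14. Posterior is Gamma(22, 10); MAP = (22−1)/10 = 21/10 ≈ 2.10000.
MLE = x̄ = 14/5 ≈ 2.80000.
Difference = 21/10 − 14/5 = -7/10 ≈ -0.7000.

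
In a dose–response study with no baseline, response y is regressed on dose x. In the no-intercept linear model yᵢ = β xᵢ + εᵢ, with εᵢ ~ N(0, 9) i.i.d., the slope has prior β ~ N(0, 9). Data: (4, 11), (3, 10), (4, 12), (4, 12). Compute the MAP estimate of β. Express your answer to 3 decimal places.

log p(β | y) = −Σ(yᵢ − βxᵢ)²/(2·9) − β²/(2·9) + const.
Setting the derivative to zero: Σxᵢ(yᵢ − βxᵢ)/9 − β/9 = 0, so β = Σxᵢyᵢ / (Σxᵢ² + σ²/τ²).
Σxᵢyᵢ = 4·11 + 3·10 + 4·12 + 4·12 = 170; Σxᵢ² = 57; σ²/τ² = 1.
β̂_MAP = 170 / (57 + 1) = 170/58 ≈ 2.931.

β̂_MAP = 2.931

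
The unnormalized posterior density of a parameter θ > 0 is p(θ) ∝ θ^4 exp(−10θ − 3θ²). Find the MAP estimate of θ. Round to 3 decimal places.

ℓ'(θ) = 4/θ − 10 − 6θ. Setting this to zero and multiplying by θ: 6θ² + 10θ − 4 = 0.
θ = (−10 + √(10² + 4·6·4)) / (2·6) = (−10 + √196) / 12 = (−10 + 14)/12 = 1/3.
ℓ''(θ) = −4/θ² − 6 < 0, confirming a maximum.

θ̂_MAP = 0.333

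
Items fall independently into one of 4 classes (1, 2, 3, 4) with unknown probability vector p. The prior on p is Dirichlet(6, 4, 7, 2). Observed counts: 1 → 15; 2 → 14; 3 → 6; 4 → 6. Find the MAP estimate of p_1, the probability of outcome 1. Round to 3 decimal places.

The posterior is Dirichlet(αᵢ + nᵢ) = Dirichlet(21, 18, 13, 8).
For a Dirichlet(a₁,…,a_K) with all aᵢ > 1, the mode has j-th component (aⱼ − 1)/(Σaᵢ − K).
Here Σaᵢ = 60 and K = 4, so p_1 = (21 − 1)/(60 − 4) = 20/56 ≈ 0.357.

MAP estimate: 0.357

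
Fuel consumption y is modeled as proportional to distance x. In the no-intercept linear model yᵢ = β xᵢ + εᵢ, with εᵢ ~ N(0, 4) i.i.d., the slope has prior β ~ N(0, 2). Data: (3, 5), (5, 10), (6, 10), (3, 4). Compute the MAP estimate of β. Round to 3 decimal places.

β̂_MAP = 1.691

log p(β | y) = −Σ(yᵢ − βxᵢ)²/(2·4) − β²/(2·2) + const.
Setting the derivative to zero: Σxᵢ(yᵢ − βxᵢ)/4 − β/2 = 0, so β = Σxᵢyᵢ / (Σxᵢ² + σ²/τ²).
Σxᵢyᵢ = 3·5 + 5·10 + 6·10 + 3·4 = 137; Σxᵢ² = 79; σ²/τ² = 2.
β̂_MAP = 137 / (79 + 2) = 137/81 ≈ 1.691.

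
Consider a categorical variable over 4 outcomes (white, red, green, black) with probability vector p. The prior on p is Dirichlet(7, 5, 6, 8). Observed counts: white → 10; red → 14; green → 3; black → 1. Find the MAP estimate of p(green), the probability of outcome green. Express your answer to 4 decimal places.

MAP estimate of p(green) = 0.1600

The posterior is Dirichlet(αᵢ + nᵢ) = Dirichlet(17, 19, 9, 9).
For a Dirichlet(a₁,…,a_K) with all aᵢ > 1, the mode has j-th component (aⱼ − 1)/(Σaᵢ − K).
Here Σaᵢ = 54 and K = 4, so p(green) = (9 − 1)/(54 − 4) = 8/50 ≈ 0.1600.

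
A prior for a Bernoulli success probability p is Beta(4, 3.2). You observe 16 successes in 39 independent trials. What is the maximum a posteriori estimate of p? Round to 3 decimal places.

p̂_MAP = 0.430

Prior: Beta(4, 3.2).
Data: 16 successes in 39 trials. The binomial likelihood contributes p^16(1−p)^23, so the posterior is Beta(4+16, 3.2+23) = Beta(20, 26.2).
For Beta(a, b) with a, b > 1 the mode is (a−1)/(a+b−2) = 19/44.2 ≈ 0.430.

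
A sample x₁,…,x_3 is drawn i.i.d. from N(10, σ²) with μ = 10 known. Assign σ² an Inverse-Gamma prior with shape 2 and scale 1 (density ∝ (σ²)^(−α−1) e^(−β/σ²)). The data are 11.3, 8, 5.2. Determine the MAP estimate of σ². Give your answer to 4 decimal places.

σ̂²_MAP = 3.4144

Sum of squared deviations about the known mean: SS = (11.3−10)² + (8−10)² + (5.2−10)² = 28.73.
The Normal likelihood contributes (σ²)^(−n/2) exp(−SS/(2σ²)), so the posterior is Inverse-Gamma(α + n/2, β + SS/2) = Inverse-Gamma(3.5, 15.365).
The mode of Inverse-Gamma(a, b) is b/(a+1) = 15.365/4.5 ≈ 3.4144.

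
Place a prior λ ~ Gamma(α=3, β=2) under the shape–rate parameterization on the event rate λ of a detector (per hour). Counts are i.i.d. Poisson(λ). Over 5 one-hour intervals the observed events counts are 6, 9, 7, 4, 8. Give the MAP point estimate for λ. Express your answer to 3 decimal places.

Σxᵢ = 6+9+7+4+8 = 34, with n = 5.
Posterior ∝ λ^2e^(−2λ) · λ^34e^(−5λ) = λ^36e^(−7λ), i.e. Gamma(shape=37, rate=7).
The mode of a Gamma(a, b) with a ≥ 1 (shape–rate) is (a−1)/b = 36/7 ≈ 5.143.

λ̂_MAP = 5.143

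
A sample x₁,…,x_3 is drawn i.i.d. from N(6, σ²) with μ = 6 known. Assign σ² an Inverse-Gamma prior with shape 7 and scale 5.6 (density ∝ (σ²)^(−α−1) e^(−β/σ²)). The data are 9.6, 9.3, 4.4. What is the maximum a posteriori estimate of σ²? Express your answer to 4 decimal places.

σ̂²_MAP = 1.9795

Sum of squared deviations about the known mean: SS = (9.6−6)² + (9.3−6)² + (4.4−6)² = 26.41.
The Normal likelihood contributes (σ²)^(−n/2) exp(−SS/(2σ²)), so the posterior is Inverse-Gamma(α + n/2, β + SS/2) = Inverse-Gamma(8.5, 18.805).
The mode of Inverse-Gamma(a, b) is b/(a+1) = 18.805/9.5 ≈ 1.9795.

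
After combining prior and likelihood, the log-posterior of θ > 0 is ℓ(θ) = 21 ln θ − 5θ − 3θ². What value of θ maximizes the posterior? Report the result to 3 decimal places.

ℓ'(θ) = 21/θ − 5 − 6θ. Setting this to zero and multiplying by θ: 6θ² + 5θ − 21 = 0.
θ = (−5 + √(5² + 4·6·21)) / (2·6) = (−5 + √529) / 12 = (−5 + 23)/12 = 3/2.
ℓ''(θ) = −21/θ² − 6 < 0, confirming a maximum.

θ̂_MAP = 1.500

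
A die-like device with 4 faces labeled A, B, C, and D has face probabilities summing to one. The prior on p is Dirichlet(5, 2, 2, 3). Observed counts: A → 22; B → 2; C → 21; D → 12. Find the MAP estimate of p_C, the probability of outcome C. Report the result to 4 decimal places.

MAP estimate of p_C = 0.3385

The posterior is Dirichlet(αᵢ + nᵢ) = Dirichlet(27, 4, 23, 15).
For a Dirichlet(a₁,…,a_K) with all aᵢ > 1, the mode has j-th component (aⱼ − 1)/(Σaᵢ − K).
Here Σaᵢ = 69 and K = 4, so p_C = (23 − 1)/(69 − 4) = 22/65 ≈ 0.3385.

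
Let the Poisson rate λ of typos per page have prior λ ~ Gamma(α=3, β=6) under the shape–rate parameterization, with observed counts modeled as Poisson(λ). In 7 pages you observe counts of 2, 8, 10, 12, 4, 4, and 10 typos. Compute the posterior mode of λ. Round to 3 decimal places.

λ̂_MAP = 4.000

Σxᵢ = 2+8+10+12+4+4+10 = 50, with n = 7.
Posterior ∝ λ^2e^(−6λ) · λ^50e^(−7λ) = λ^52e^(−13λ), i.e. Gamma(shape=53, rate=13).
The mode of a Gamma(a, b) with a ≥ 1 (shape–rate) is (a−1)/b = 52/13 ≈ 4.000.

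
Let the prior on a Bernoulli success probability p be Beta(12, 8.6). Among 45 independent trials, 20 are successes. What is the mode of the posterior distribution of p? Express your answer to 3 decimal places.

p̂_MAP = 0.487

Prior: Beta(12, 8.6).
Data: 20 successes in 45 trials. The binomial likelihood contributes p^20(1−p)^25, so the posterior is Beta(12+20, 8.6+25) = Beta(32, 33.6).
For Beta(a, b) with a, b > 1 the mode is (a−1)/(a+b−2) = 31/63.6 ≈ 0.487.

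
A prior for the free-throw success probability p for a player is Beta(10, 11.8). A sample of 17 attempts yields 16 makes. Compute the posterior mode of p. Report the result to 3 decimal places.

Prior: Beta(10, 11.8).
Data: 16 successes in 17 trials. The binomial likelihood contributes p^16(1−p)^1, so the posterior is Beta(10+16, 11.8+1) = Beta(26, 12.8).
For Beta(a, b) with a, b > 1 the mode is (a−1)/(a+b−2) = 25/36.8 ≈ 0.679.

p̂_MAP = 0.679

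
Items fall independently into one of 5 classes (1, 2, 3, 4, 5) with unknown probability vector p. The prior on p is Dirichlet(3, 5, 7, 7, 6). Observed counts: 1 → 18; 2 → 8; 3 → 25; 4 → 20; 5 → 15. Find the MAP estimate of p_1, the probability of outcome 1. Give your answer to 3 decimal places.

The posterior is Dirichlet(αᵢ + nᵢ) = Dirichlet(21, 13, 32, 27, 21).
For a Dirichlet(a₁,…,a_K) with all aᵢ > 1, the mode has j-th component (aⱼ − 1)/(Σaᵢ − K).
Here Σaᵢ = 114 and K = 5, so p_1 = (21 − 1)/(114 − 5) = 20/109 ≈ 0.183.

MAP estimate: 0.183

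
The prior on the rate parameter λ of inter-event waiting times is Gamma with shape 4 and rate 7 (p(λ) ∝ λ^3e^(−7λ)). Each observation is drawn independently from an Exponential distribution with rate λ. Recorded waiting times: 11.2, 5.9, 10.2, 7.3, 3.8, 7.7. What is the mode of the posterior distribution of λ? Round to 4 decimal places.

λ̂_MAP = 0.1695

The Exponential(rate=λ) likelihood is ∝ λ^n e^(−λΣtᵢ). Here n = 6 and Σtᵢ = 11.2 + 5.9 + 10.2 + 7.3 + 3.8 + 7.7 = 46.1.
Posterior ∝ λ^3e^(−7λ) · λ^6e^(−46.1λ) = λ^9e^(−53.1λ), i.e. Gamma(10, 53.1).
Mode = (a−1)/b = 9/53.1 ≈ 0.1695.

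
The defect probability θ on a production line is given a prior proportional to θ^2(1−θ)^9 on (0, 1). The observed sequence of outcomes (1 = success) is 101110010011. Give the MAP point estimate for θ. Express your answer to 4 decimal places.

θ̂_MAP = 0.3913

The prior density ∝ θ^2(1−θ)^9 is the kernel of Beta(3, 10).
Data: 7 successes in 12 trials (from the sequence). The binomial likelihood contributes θ^7(1−θ)^5, so the posterior is Beta(3+7, 10+5) = Beta(10, 15).
For Beta(a, b) with a, b > 1 the mode is (a−1)/(a+b−2) = 9/23 ≈ 0.3913.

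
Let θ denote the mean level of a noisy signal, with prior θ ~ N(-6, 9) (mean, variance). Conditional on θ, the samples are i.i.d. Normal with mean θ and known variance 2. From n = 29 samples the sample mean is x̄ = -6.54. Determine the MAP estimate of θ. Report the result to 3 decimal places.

θ̂_MAP = -6.536

n = 29, x̄ = -6.54.
For a Normal prior and Normal likelihood with known variance, the posterior is Normal; its mode equals its mean, the precision-weighted average.
Prior precision 1/σ₀² = 1/9; data precision n/σ² = 29/2 = 14.5.
θ̂ = ((1/9)·(-6) + 14.5·(-6.54)) / (1/9 + 14.5) = (-28649/300)/(263/18) = -85947/13150 ≈ -6.536.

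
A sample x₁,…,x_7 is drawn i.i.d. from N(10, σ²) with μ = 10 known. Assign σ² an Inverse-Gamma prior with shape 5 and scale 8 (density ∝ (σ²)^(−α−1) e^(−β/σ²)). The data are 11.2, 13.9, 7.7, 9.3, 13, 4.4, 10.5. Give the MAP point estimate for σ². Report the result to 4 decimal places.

Sum of squared deviations about the known mean: SS = (11.2−10)² + (13.9−10)² + (7.7−10)² + (9.3−10)² + (13−10)² + (4.4−10)² + (10.5−10)² = 63.04.
The Normal likelihood contributes (σ²)^(−n/2) exp(−SS/(2σ²)), so the posterior is Inverse-Gamma(α + n/2, β + SS/2) = Inverse-Gamma(8.5, 39.52).
The mode of Inverse-Gamma(a, b) is b/(a+1) = 39.52/9.5 ≈ 4.1600.

σ̂²_MAP = 4.1600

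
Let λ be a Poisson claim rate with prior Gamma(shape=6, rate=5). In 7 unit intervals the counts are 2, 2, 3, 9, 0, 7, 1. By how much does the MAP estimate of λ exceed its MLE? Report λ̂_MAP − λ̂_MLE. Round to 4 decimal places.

MAP − MLE = -1.0119

Σxᵢ = 24. Posterior is Gamma(30, 12); MAP = (30−1)/12 = 29/12 ≈ 2.41667.
MLE = x̄ = 24/7 ≈ 3.42857.
Difference = 29/12 − 24/7 = -85/84 ≈ -1.0119.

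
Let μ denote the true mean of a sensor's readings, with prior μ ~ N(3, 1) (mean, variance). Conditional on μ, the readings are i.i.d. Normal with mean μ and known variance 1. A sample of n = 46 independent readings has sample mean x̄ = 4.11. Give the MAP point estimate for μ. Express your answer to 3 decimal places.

μ̂_MAP = 4.086

n = 46, x̄ = 4.11.
For a Normal prior and Normal likelihood with known variance, the posterior is Normal; its mode equals its mean, the precision-weighted average.
Prior precision 1/σ₀² = 1/1 = 1; data precision n/σ² = 46/1 = 46.
μ̂ = (1·3 + 46·4.11) / (1 + 46) = 192.06/47 = 9603/2350 ≈ 4.086.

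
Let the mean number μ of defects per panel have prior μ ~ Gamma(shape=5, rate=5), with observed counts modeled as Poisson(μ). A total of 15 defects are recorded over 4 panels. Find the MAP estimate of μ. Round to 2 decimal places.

μ̂_MAP = 2.11

Σxᵢ = 15, n = 4.
Posterior ∝ μ^4e^(−5μ) · μ^15e^(−4μ) = μ^19e^(−9μ), i.e. Gamma(shape=20, rate=9).
The mode of a Gamma(a, b) with a ≥ 1 (shape–rate) is (a−1)/b = 19/9 ≈ 2.11.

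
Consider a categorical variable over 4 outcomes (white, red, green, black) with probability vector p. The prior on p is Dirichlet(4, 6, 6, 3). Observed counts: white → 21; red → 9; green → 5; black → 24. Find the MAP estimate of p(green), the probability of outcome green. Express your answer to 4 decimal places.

The posterior is Dirichlet(αᵢ + nᵢ) = Dirichlet(25, 15, 11, 27).
For a Dirichlet(a₁,…,a_K) with all aᵢ > 1, the mode has j-th component (aⱼ − 1)/(Σaᵢ − K).
Here Σaᵢ = 78 and K = 4, so p(green) = (11 − 1)/(78 − 4) = 10/74 ≈ 0.1351.

MAP estimate of p(green) = 0.1351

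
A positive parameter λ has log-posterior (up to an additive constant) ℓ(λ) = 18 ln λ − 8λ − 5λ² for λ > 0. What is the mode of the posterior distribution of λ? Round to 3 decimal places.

ℓ'(λ) = 18/λ − 8 − 10λ. Setting this to zero and multiplying by λ: 10λ² + 8λ − 18 = 0.
λ = (−8 + √(8² + 4·10·18)) / (2·10) = (−8 + √784) / 20 = (−8 + 28)/20 = 1.
ℓ''(λ) = −18/λ² − 10 < 0, confirming a maximum.

λ̂_MAP = 1.000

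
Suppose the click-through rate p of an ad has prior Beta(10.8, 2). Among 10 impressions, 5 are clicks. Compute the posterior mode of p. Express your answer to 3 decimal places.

Prior: Beta(10.8, 2).
Data: 5 successes in 10 trials. The binomial likelihood contributes p^5(1−p)^5, so the posterior is Beta(10.8+5, 2+5) = Beta(15.8, 7).
For Beta(a, b) with a, b > 1 the mode is (a−1)/(a+b−2) = 14.8/20.8 ≈ 0.712.

p̂_MAP = 0.712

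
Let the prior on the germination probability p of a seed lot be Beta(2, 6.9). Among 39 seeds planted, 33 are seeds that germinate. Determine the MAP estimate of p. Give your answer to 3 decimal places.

p̂_MAP = 0.741

Prior: Beta(2, 6.9).
Data: 33 successes in 39 trials. The binomial likelihood contributes p^33(1−p)^6, so the posterior is Beta(2+33, 6.9+6) = Beta(35, 12.9).
For Beta(a, b) with a, b > 1 the mode is (a−1)/(a+b−2) = 34/45.9 ≈ 0.741.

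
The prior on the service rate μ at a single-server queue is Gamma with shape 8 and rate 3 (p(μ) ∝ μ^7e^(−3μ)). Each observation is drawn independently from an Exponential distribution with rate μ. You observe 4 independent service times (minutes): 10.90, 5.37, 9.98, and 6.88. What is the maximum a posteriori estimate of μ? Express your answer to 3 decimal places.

The Exponential(rate=μ) likelihood is ∝ μ^n e^(−μΣtᵢ). Here n = 4 and Σtᵢ = 10.90 + 5.37 + 9.98 + 6.88 = 33.13.
Posterior ∝ μ^7e^(−3μ) · μ^4e^(−33.13μ) = μ^11e^(−36.13μ), i.e. Gamma(12, 36.13).
Mode = (a−1)/b = 11/36.13 ≈ 0.304.

μ̂_MAP = 0.304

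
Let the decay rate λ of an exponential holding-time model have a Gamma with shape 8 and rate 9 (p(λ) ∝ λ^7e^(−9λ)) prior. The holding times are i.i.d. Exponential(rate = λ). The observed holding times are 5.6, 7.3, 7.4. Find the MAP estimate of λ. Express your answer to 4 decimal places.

λ̂_MAP = 0.3413

The Exponential(rate=λ) likelihood is ∝ λ^n e^(−λΣtᵢ). Here n = 3 and Σtᵢ = 5.6 + 7.3 + 7.4 = 20.3.
Posterior ∝ λ^7e^(−9λ) · λ^3e^(−20.3λ) = λ^10e^(−29.3λ), i.e. Gamma(11, 29.3).
Mode = (a−1)/b = 10/29.3 ≈ 0.3413.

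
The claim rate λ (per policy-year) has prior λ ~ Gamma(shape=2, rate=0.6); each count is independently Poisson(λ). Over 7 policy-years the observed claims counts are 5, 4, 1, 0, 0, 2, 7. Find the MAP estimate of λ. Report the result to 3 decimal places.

λ̂_MAP = 2.632

Σxᵢ = 5+4+1+0+0+2+7 = 19, with n = 7.
Posterior ∝ λe^(−0.6λ) · λ^19e^(−7λ) = λ^20e^(−7.6λ), i.e. Gamma(shape=21, rate=7.6).
The mode of a Gamma(a, b) with a ≥ 1 (shape–rate) is (a−1)/b = 20/7.6 ≈ 2.632.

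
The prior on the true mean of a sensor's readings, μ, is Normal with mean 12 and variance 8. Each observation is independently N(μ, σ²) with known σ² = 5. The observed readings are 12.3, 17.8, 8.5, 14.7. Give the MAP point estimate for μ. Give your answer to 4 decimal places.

μ̂_MAP = 13.1459

n = 4; x̄ = (12.3 + 17.8 + 8.5 + 14.7)/4 = 53.3/4 = 13.325.
For a Normal prior and Normal likelihood with known variance, the posterior is Normal; its mode equals its mean, the precision-weighted average.
Prior precision 1/σ₀² = 1/8 = 0.125; data precision n/σ² = 4/5 = 0.8.
μ̂ = (0.125·12 + 0.8·13.325) / (0.125 + 0.8) = 12.16/0.925 = 2432/185 ≈ 13.1459.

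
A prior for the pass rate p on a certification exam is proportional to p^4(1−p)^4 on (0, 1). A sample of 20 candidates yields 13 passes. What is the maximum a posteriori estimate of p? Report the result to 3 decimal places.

p̂_MAP = 0.607

The prior density ∝ p^4(1−p)^4 is the kernel of Beta(5, 5).
Data: 13 successes in 20 trials. The binomial likelihood contributes p^13(1−p)^7, so the posterior is Beta(5+13, 5+7) = Beta(18, 12).
For Beta(a, b) with a, b > 1 the mode is (a−1)/(a+b−2) = 17/28 ≈ 0.607.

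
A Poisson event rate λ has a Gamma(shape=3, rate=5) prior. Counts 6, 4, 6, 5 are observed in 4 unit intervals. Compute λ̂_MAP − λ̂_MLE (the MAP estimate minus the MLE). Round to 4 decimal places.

Σxᵢ = 21. Posterior is Gamma(24, 9); MAP = (24−1)/9 = 23/9 ≈ 2.55556.
MLE = x̄ = 21/4 ≈ 5.25000.
Difference = 23/9 − 21/4 = -97/36 ≈ -2.6944.

MAP − MLE = -2.6944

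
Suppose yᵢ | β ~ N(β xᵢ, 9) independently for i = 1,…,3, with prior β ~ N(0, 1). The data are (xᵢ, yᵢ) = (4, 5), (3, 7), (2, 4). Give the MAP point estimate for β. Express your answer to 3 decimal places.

log p(β | y) = −Σ(yᵢ − βxᵢ)²/(2·9) − β²/(2·1) + const.
Setting the derivative to zero: Σxᵢ(yᵢ − βxᵢ)/9 − β/1 = 0, so β = Σxᵢyᵢ / (Σxᵢ² + σ²/τ²).
Σxᵢyᵢ = 4·5 + 3·7 + 2·4 = 49; Σxᵢ² = 29; σ²/τ² = 9.
β̂_MAP = 49 / (29 + 9) = 49/38 ≈ 1.289.

β̂_MAP = 1.289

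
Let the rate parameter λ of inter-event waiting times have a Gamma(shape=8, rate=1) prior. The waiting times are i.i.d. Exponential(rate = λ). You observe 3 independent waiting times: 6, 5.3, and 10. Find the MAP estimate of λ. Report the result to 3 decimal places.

λ̂_MAP = 0.448

The Exponential(rate=λ) likelihood is ∝ λ^n e^(−λΣtᵢ). Here n = 3 and Σtᵢ = 6 + 5.3 + 10 = 21.3.
Posterior ∝ λ^7e^(−1λ) · λ^3e^(−21.3λ) = λ^10e^(−22.3λ), i.e. Gamma(11, 22.3).
Mode = (a−1)/b = 10/22.3 ≈ 0.448.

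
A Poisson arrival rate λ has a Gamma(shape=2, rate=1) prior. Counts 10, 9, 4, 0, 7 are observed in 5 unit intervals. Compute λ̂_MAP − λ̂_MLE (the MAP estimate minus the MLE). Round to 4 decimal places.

Σxᵢ = 30. Posterior is Gamma(32, 6); MAP = (32−1)/6 = 31/6 ≈ 5.16667.
MLE = x̄ = 30/5 ≈ 6.00000.
Difference = 31/6 − 30/5 = -5/6 ≈ -0.8333.

MAP − MLE = -0.8333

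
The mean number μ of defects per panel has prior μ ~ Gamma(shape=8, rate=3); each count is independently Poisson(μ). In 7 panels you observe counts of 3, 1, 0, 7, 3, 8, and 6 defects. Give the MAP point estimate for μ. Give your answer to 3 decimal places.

Σxᵢ = 3+1+0+7+3+8+6 = 28, with n = 7.
Posterior ∝ μ^7e^(−3μ) · μ^28e^(−7μ) = μ^35e^(−10μ), i.e. Gamma(shape=36, rate=10).
The mode of a Gamma(a, b) with a ≥ 1 (shape–rate) is (a−1)/b = 35/10 ≈ 3.500.

μ̂_MAP = 3.500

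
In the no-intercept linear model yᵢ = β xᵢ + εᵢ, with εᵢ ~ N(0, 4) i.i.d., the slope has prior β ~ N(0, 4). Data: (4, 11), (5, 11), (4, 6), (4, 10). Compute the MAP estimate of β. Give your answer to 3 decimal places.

β̂_MAP = 2.203

log p(β | y) = −Σ(yᵢ − βxᵢ)²/(2·4) − β²/(2·4) + const.
Setting the derivative to zero: Σxᵢ(yᵢ − βxᵢ)/4 − β/4 = 0, so β = Σxᵢyᵢ / (Σxᵢ² + σ²/τ²).
Σxᵢyᵢ = 4·11 + 5·11 + 4·6 + 4·10 = 163; Σxᵢ² = 73; σ²/τ² = 1.
β̂_MAP = 163 / (73 + 1) = 163/74 ≈ 2.203.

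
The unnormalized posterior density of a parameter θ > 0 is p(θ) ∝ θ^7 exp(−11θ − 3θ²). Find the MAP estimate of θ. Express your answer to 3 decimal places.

θ̂_MAP = 0.500

ℓ'(θ) = 7/θ − 11 − 6θ. Setting this to zero and multiplying by θ: 6θ² + 11θ − 7 = 0.
θ = (−11 + √(11² + 4·6·7)) / (2·6) = (−11 + √289) / 12 = (−11 + 17)/12 = 1/2.
ℓ''(θ) = −7/θ² − 6 < 0, confirming a maximum.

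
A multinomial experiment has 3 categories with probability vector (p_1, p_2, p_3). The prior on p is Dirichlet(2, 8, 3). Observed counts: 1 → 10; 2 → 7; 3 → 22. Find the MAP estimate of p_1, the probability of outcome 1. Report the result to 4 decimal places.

MAP estimate: 0.2245

The posterior is Dirichlet(αᵢ + nᵢ) = Dirichlet(12, 15, 25).
For a Dirichlet(a₁,…,a_K) with all aᵢ > 1, the mode has j-th component (aⱼ − 1)/(Σaᵢ − K).
Here Σaᵢ = 52 and K = 3, so p_1 = (12 − 1)/(52 − 3) = 11/49 ≈ 0.2245.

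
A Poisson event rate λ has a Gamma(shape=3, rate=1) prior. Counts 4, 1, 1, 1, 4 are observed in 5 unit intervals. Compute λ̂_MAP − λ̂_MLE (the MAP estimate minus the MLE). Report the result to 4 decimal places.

MAP − MLE = -0.0333

Σxᵢ = 11. Posterior is Gamma(14, 6); MAP = (14−1)/6 = 13/6 ≈ 2.16667.
MLE = x̄ = 11/5 ≈ 2.20000.
Difference = 13/6 − 11/5 = -1/30 ≈ -0.0333.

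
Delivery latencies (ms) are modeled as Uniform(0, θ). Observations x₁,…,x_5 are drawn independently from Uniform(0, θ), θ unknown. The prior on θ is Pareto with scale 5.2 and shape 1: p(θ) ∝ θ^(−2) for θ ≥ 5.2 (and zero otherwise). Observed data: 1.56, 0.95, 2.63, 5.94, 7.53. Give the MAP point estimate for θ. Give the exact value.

θ̂_MAP = 7.53

The Uniform(0, θ) likelihood is θ^(−n) for θ ≥ max(xᵢ), zero otherwise. Here max(xᵢ) = 7.53.
Posterior ∝ θ^(−2) · θ^(−5) = θ^(−7) on θ ≥ max(5.2, 7.53) = 7.53.
This density is strictly decreasing in θ, so the posterior mode lies at the lower boundary of the support.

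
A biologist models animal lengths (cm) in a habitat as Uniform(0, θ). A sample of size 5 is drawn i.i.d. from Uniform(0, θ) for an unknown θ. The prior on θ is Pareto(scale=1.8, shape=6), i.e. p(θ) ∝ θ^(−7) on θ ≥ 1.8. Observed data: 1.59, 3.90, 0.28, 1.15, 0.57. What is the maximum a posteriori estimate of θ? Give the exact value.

The Uniform(0, θ) likelihood is θ^(−n) for θ ≥ max(xᵢ), zero otherwise. Here max(xᵢ) = 3.90.
Posterior ∝ θ^(−7) · θ^(−5) = θ^(−12) on θ ≥ max(1.8, 3.90) = 3.90.
This density is strictly decreasing in θ, so the posterior mode lies at the lower boundary of the support.

θ̂_MAP = 3.90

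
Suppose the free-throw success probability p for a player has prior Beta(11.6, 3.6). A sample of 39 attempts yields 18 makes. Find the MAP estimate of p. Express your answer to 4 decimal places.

Prior: Beta(11.6, 3.6).
Data: 18 successes in 39 trials. The binomial likelihood contributes p^18(1−p)^21, so the posterior is Beta(11.6+18, 3.6+21) = Beta(29.6, 24.6).
For Beta(a, b) with a, b > 1 the mode is (a−1)/(a+b−2) = 28.6/52.2 ≈ 0.5479.

p̂_MAP = 0.5479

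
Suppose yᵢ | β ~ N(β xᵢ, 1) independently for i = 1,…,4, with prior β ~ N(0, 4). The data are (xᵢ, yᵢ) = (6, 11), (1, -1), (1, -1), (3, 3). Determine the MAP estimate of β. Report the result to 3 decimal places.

β̂_MAP = 1.545

log p(β | y) = −Σ(yᵢ − βxᵢ)²/(2·1) − β²/(2·4) + const.
Setting the derivative to zero: Σxᵢ(yᵢ − βxᵢ)/1 − β/4 = 0, so β = Σxᵢyᵢ / (Σxᵢ² + σ²/τ²).
Σxᵢyᵢ = 6·11 + 1·(-1) + 1·(-1) + 3·3 = 73; Σxᵢ² = 47; σ²/τ² = 0.25.
β̂_MAP = 73 / (47 + 0.25) = 73/47.25 ≈ 1.545.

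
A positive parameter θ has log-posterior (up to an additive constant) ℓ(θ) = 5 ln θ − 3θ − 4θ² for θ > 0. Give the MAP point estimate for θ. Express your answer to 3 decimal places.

ℓ'(θ) = 5/θ − 3 − 8θ. Setting this to zero and multiplying by θ: 8θ² + 3θ − 5 = 0.
θ = (−3 + √(3² + 4·8·5)) / (2·8) = (−3 + √169) / 16 = (−3 + 13)/16 = 5/8.
ℓ''(θ) = −5/θ² − 8 < 0, confirming a maximum.

θ̂_MAP = 0.625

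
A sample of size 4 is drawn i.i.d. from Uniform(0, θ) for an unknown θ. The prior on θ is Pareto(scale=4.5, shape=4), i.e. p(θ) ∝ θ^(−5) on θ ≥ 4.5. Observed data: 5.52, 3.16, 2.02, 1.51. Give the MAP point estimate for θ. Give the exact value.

The Uniform(0, θ) likelihood is θ^(−n) for θ ≥ max(xᵢ), zero otherwise. Here max(xᵢ) = 5.52.
Posterior ∝ θ^(−5) · θ^(−4) = θ^(−9) on θ ≥ max(4.5, 5.52) = 5.52.
This density is strictly decreasing in θ, so the posterior mode lies at the lower boundary of the support.

θ̂_MAP = 5.52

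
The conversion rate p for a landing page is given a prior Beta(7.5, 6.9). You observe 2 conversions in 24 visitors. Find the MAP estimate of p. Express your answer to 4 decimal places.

p̂_MAP = 0.2335

Prior: Beta(7.5, 6.9).
Data: 2 successes in 24 trials. The binomial likelihood contributes p^2(1−p)^22, so the posterior is Beta(7.5+2, 6.9+22) = Beta(9.5, 28.9).
For Beta(a, b) with a, b > 1 the mode is (a−1)/(a+b−2) = 8.5/36.4 ≈ 0.2335.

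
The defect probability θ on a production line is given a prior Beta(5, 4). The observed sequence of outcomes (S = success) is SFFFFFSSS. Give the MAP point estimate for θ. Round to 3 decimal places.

θ̂_MAP = 0.500

Prior: Beta(5, 4).
Data: 4 successes in 9 trials (from the sequence). The binomial likelihood contributes θ^4(1−θ)^5, so the posterior is Beta(5+4, 4+5) = Beta(9, 9).
For Beta(a, b) with a, b > 1 the mode is (a−1)/(a+b−2) = 8/16 ≈ 0.500.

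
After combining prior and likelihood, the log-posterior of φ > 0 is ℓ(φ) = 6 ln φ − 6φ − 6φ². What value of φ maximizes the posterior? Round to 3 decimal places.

φ̂_MAP = 0.500

ℓ'(φ) = 6/φ − 6 − 12φ. Setting this to zero and multiplying by φ: 12φ² + 6φ − 6 = 0.
φ = (−6 + √(6² + 4·12·6)) / (2·12) = (−6 + √324) / 24 = (−6 + 18)/24 = 1/2.
ℓ''(φ) = −6/φ² − 12 < 0, confirming a maximum.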